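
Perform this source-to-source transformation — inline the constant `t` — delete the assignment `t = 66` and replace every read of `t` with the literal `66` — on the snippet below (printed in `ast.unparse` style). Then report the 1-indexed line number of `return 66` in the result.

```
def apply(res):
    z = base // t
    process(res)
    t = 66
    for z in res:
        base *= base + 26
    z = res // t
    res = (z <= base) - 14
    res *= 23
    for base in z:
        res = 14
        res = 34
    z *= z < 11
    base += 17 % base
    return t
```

14

Transformed code:
def apply(res):
    z = base // 66
    process(res)
    for z in res:
        base *= base + 26
    z = res // 66
    res = (z <= base) - 14
    res *= 23
    for base in z:
        res = 14
        res = 34
    z *= z < 11
    base += 17 % base
    return 66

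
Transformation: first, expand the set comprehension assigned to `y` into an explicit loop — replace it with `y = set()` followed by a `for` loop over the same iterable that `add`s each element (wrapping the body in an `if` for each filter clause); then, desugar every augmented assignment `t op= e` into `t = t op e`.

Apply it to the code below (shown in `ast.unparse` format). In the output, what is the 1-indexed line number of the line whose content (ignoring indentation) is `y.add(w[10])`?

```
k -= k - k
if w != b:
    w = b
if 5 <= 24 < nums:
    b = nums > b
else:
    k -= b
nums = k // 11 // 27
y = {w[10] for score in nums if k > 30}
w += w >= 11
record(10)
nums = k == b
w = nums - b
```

Transformed code:
k = k - (k - k)
if w != b:
    w = b
if 5 <= 24 < nums:
    b = nums > b
else:
    k = k - b
nums = k // 11 // 27
y = set()
for score in nums:
    if k > 30:
        y.add(w[10])
w = w + (w >= 11)
record(10)
nums = k == b
w = nums - b

12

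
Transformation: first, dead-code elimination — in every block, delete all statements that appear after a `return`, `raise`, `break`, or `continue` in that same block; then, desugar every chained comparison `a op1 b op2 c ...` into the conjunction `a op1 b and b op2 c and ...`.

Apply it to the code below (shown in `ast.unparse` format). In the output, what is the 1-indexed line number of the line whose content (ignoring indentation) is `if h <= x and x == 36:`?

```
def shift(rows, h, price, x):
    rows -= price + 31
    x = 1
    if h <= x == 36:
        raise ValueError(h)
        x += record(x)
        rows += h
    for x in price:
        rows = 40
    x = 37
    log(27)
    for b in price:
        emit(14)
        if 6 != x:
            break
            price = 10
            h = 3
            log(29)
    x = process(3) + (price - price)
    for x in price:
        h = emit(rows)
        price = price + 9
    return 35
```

4

Transformed code:
def shift(rows, h, price, x):
    rows -= price + 31
    x = 1
    if h <= x and x == 36:
        raise ValueError(h)
    for x in price:
        rows = 40
    x = 37
    log(27)
    for b in price:
        emit(14)
        if 6 != x:
            break
    x = process(3) + (price - price)
    for x in price:
        h = emit(rows)
        price = price + 9
    return 35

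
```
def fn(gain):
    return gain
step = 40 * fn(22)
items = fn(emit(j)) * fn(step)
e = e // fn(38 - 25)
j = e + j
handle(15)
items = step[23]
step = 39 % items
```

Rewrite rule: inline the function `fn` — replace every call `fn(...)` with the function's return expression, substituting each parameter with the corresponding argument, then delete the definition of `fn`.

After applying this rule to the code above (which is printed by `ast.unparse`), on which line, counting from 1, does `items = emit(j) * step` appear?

Transformed code:
step = 40 * 22
items = emit(j) * step
e = e // (38 - 25)
j = e + j
handle(15)
items = step[23]
step = 39 % items

2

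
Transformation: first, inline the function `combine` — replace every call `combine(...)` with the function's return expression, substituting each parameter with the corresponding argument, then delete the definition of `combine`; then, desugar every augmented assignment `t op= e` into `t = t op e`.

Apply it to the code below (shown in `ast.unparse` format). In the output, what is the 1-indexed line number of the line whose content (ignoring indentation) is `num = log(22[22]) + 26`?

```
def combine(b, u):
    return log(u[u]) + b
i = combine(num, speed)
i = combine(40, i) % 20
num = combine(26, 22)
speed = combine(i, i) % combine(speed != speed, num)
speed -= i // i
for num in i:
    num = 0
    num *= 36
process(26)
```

3

Transformed code:
i = log(speed[speed]) + num
i = (log(i[i]) + 40) % 20
num = log(22[22]) + 26
speed = (log(i[i]) + i) % (log(num[num]) + (speed != speed))
speed = speed - i // i
for num in i:
    num = 0
    num = num * 36
process(26)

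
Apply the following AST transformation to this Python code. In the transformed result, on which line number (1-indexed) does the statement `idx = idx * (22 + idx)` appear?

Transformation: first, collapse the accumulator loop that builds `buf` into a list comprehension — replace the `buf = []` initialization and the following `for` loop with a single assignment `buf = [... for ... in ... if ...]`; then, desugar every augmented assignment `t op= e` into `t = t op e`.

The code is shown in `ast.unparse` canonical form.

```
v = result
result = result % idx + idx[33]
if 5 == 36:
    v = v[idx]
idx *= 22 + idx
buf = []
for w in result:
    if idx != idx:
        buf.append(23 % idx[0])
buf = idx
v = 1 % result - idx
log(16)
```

5

Transformed code:
v = result
result = result % idx + idx[33]
if 5 == 36:
    v = v[idx]
idx = idx * (22 + idx)
buf = [23 % idx[0] for w in result if idx != idx]
buf = idx
v = 1 % result - idx
log(16)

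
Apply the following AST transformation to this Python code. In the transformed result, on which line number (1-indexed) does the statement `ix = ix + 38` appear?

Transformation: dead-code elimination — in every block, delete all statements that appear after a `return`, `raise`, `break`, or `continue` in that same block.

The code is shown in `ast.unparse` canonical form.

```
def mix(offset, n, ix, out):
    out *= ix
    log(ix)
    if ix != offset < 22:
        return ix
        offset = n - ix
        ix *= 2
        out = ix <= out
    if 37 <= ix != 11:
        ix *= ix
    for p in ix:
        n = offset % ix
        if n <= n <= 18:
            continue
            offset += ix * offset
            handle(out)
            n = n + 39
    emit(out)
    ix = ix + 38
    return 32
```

Transformed code:
def mix(offset, n, ix, out):
    out *= ix
    log(ix)
    if ix != offset < 22:
        return ix
    if 37 <= ix != 11:
        ix *= ix
    for p in ix:
        n = offset % ix
        if n <= n <= 18:
            continue
    emit(out)
    ix = ix + 38
    return 32

13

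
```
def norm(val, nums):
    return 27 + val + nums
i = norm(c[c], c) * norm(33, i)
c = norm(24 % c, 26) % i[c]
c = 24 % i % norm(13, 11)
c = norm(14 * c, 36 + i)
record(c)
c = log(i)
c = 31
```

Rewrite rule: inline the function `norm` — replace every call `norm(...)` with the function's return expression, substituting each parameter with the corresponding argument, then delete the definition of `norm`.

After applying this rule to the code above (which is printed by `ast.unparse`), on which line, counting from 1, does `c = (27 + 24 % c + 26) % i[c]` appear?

2

Transformed code:
i = (27 + c[c] + c) * (27 + 33 + i)
c = (27 + 24 % c + 26) % i[c]
c = 24 % i % (27 + 13 + 11)
c = 27 + 14 * c + (36 + i)
record(c)
c = log(i)
c = 31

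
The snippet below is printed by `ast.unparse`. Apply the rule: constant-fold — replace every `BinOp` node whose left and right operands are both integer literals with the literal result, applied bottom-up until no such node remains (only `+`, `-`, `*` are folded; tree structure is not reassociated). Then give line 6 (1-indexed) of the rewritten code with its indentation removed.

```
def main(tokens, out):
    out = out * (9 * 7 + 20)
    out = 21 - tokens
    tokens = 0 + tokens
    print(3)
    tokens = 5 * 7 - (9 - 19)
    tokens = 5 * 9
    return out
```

tokens = 45

Transformed code:
def main(tokens, out):
    out = out * 83
    out = 21 - tokens
    tokens = 0 + tokens
    print(3)
    tokens = 45
    tokens = 45
    return out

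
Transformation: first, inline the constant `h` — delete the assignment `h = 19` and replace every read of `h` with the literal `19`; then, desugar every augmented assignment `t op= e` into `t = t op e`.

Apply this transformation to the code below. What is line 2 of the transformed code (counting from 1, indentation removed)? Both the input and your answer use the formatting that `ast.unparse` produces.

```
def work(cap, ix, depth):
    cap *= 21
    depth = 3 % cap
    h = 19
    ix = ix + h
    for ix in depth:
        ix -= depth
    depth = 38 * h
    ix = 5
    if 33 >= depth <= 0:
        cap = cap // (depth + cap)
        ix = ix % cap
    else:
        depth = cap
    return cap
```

cap = cap * 21

Transformed code:
def work(cap, ix, depth):
    cap = cap * 21
    depth = 3 % cap
    ix = ix + 19
    for ix in depth:
        ix = ix - depth
    depth = 38 * 19
    ix = 5
    if 33 >= depth <= 0:
        cap = cap // (depth + cap)
        ix = ix % cap
    else:
        depth = cap
    return cap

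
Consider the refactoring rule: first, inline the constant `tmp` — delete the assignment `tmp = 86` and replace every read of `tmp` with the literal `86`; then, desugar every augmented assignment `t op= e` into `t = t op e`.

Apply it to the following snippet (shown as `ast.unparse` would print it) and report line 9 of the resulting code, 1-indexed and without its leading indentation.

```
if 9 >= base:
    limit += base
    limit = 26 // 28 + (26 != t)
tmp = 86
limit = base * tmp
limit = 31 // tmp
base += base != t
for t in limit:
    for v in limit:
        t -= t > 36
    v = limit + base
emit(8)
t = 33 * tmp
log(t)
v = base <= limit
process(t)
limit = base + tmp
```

t = t - (t > 36)

Transformed code:
if 9 >= base:
    limit = limit + base
    limit = 26 // 28 + (26 != t)
limit = base * 86
limit = 31 // 86
base = base + (base != t)
for t in limit:
    for v in limit:
        t = t - (t > 36)
    v = limit + base
emit(8)
t = 33 * 86
log(t)
v = base <= limit
process(t)
limit = base + 86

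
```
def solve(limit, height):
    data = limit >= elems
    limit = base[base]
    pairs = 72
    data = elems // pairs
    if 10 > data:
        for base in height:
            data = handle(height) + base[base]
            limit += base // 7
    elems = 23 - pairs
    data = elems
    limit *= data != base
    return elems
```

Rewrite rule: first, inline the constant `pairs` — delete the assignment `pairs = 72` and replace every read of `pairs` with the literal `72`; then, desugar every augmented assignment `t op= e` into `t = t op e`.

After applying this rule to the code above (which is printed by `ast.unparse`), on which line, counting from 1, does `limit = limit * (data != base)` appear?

11

Transformed code:
def solve(limit, height):
    data = limit >= elems
    limit = base[base]
    data = elems // 72
    if 10 > data:
        for base in height:
            data = handle(height) + base[base]
            limit = limit + base // 7
    elems = 23 - 72
    data = elems
    limit = limit * (data != base)
    return elems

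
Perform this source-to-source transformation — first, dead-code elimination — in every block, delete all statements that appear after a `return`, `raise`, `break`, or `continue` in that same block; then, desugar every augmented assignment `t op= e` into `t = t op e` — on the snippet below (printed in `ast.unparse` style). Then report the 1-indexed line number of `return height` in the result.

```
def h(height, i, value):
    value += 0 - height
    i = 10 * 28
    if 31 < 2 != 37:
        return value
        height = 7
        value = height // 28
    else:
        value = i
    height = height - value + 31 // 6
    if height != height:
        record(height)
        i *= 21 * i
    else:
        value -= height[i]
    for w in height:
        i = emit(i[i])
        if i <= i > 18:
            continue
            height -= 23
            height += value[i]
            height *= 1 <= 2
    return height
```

18

Transformed code:
def h(height, i, value):
    value = value + (0 - height)
    i = 10 * 28
    if 31 < 2 != 37:
        return value
    else:
        value = i
    height = height - value + 31 // 6
    if height != height:
        record(height)
        i = i * (21 * i)
    else:
        value = value - height[i]
    for w in height:
        i = emit(i[i])
        if i <= i > 18:
            continue
    return height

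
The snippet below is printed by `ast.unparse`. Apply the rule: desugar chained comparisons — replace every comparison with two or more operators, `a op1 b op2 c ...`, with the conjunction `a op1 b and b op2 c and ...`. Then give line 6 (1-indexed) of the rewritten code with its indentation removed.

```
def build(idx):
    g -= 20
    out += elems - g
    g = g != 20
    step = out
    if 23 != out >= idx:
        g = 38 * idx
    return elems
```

if 23 != out and out >= idx:

Transformed code:
def build(idx):
    g -= 20
    out += elems - g
    g = g != 20
    step = out
    if 23 != out and out >= idx:
        g = 38 * idx
    return elems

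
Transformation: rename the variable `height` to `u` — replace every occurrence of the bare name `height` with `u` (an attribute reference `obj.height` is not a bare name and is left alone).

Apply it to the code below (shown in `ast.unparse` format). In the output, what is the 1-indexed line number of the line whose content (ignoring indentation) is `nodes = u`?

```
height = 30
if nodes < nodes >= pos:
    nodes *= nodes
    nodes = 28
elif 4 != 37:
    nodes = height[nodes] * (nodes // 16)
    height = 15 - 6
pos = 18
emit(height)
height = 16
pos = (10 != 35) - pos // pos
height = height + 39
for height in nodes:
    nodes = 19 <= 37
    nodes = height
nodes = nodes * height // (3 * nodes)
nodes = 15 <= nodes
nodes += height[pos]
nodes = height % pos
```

15

Transformed code:
u = 30
if nodes < nodes >= pos:
    nodes *= nodes
    nodes = 28
elif 4 != 37:
    nodes = u[nodes] * (nodes // 16)
    u = 15 - 6
pos = 18
emit(u)
u = 16
pos = (10 != 35) - pos // pos
u = u + 39
for u in nodes:
    nodes = 19 <= 37
    nodes = u
nodes = nodes * u // (3 * nodes)
nodes = 15 <= nodes
nodes += u[pos]
nodes = u % pos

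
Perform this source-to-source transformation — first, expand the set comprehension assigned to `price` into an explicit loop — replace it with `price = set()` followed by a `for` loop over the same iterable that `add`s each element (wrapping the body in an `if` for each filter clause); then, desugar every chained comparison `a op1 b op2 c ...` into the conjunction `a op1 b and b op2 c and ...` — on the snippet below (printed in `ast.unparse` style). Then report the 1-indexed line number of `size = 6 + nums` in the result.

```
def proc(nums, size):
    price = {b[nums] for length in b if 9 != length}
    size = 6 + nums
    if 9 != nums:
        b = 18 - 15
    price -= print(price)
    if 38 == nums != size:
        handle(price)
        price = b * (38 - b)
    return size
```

6

Transformed code:
def proc(nums, size):
    price = set()
    for length in b:
        if 9 != length:
            price.add(b[nums])
    size = 6 + nums
    if 9 != nums:
        b = 18 - 15
    price -= print(price)
    if 38 == nums and nums != size:
        handle(price)
        price = b * (38 - b)
    return size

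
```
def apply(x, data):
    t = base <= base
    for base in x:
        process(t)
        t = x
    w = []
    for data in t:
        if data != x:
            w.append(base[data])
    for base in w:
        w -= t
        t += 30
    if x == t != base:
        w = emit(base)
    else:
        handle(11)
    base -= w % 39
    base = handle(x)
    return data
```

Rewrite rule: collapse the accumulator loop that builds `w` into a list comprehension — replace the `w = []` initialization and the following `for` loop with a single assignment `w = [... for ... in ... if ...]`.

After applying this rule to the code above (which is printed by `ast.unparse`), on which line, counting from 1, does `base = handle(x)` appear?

Transformed code:
def apply(x, data):
    t = base <= base
    for base in x:
        process(t)
        t = x
    w = [base[data] for data in t if data != x]
    for base in w:
        w -= t
        t += 30
    if x == t != base:
        w = emit(base)
    else:
        handle(11)
    base -= w % 39
    base = handle(x)
    return data

15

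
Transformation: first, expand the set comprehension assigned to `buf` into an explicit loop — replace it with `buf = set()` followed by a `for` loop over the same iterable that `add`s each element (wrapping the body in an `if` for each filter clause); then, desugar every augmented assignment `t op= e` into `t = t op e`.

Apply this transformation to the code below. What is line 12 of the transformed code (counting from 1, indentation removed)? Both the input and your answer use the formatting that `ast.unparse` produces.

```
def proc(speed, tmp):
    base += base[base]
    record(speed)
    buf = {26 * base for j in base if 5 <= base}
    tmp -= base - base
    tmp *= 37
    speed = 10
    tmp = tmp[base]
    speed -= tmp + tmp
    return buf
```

Transformed code:
def proc(speed, tmp):
    base = base + base[base]
    record(speed)
    buf = set()
    for j in base:
        if 5 <= base:
            buf.add(26 * base)
    tmp = tmp - (base - base)
    tmp = tmp * 37
    speed = 10
    tmp = tmp[base]
    speed = speed - (tmp + tmp)
    return buf

speed = speed - (tmp + tmp)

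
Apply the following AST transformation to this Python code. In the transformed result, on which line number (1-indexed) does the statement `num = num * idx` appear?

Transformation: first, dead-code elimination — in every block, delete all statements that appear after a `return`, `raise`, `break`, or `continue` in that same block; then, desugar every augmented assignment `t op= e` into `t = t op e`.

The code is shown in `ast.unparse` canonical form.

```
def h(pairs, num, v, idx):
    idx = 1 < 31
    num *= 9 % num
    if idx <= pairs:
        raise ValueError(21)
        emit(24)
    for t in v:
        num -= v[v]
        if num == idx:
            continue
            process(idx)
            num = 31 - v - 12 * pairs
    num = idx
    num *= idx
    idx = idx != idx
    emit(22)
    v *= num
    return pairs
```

Transformed code:
def h(pairs, num, v, idx):
    idx = 1 < 31
    num = num * (9 % num)
    if idx <= pairs:
        raise ValueError(21)
    for t in v:
        num = num - v[v]
        if num == idx:
            continue
    num = idx
    num = num * idx
    idx = idx != idx
    emit(22)
    v = v * num
    return pairs

11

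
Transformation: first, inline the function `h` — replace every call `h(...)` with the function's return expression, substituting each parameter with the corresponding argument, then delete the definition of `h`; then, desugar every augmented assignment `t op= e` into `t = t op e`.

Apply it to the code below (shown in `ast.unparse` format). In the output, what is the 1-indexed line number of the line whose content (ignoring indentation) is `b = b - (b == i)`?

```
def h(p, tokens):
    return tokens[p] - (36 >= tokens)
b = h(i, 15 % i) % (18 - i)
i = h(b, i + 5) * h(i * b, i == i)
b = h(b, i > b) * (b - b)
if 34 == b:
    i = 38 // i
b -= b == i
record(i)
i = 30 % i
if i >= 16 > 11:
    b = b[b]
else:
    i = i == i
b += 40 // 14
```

Transformed code:
b = ((15 % i)[i] - (36 >= 15 % i)) % (18 - i)
i = ((i + 5)[b] - (36 >= i + 5)) * ((i == i)[i * b] - (36 >= (i == i)))
b = ((i > b)[b] - (36 >= (i > b))) * (b - b)
if 34 == b:
    i = 38 // i
b = b - (b == i)
record(i)
i = 30 % i
if i >= 16 > 11:
    b = b[b]
else:
    i = i == i
b = b + 40 // 14

6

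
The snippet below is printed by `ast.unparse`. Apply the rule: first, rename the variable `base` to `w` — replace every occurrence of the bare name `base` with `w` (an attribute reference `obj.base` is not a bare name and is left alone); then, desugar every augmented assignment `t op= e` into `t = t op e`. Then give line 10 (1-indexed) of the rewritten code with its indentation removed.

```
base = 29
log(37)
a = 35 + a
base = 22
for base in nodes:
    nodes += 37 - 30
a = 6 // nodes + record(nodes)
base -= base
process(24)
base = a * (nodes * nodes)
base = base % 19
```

Transformed code:
w = 29
log(37)
a = 35 + a
w = 22
for w in nodes:
    nodes = nodes + (37 - 30)
a = 6 // nodes + record(nodes)
w = w - w
process(24)
w = a * (nodes * nodes)
w = w % 19

w = a * (nodes * nodes)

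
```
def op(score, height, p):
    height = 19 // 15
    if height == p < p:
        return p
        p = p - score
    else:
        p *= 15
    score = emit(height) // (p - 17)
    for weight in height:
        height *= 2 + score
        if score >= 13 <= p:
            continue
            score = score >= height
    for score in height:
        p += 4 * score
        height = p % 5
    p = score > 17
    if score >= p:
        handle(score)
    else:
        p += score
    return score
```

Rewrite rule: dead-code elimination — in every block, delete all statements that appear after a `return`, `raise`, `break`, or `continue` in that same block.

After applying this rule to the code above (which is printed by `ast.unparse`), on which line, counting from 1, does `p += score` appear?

Transformed code:
def op(score, height, p):
    height = 19 // 15
    if height == p < p:
        return p
    else:
        p *= 15
    score = emit(height) // (p - 17)
    for weight in height:
        height *= 2 + score
        if score >= 13 <= p:
            continue
    for score in height:
        p += 4 * score
        height = p % 5
    p = score > 17
    if score >= p:
        handle(score)
    else:
        p += score
    return score

19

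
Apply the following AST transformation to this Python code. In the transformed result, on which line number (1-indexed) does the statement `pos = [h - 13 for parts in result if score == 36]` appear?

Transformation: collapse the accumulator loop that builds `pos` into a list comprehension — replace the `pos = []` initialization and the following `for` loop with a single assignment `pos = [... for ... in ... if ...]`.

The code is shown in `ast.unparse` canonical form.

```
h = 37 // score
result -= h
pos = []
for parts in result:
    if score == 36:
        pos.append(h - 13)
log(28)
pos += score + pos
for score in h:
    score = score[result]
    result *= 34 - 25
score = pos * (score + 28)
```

3

Transformed code:
h = 37 // score
result -= h
pos = [h - 13 for parts in result if score == 36]
log(28)
pos += score + pos
for score in h:
    score = score[result]
    result *= 34 - 25
score = pos * (score + 28)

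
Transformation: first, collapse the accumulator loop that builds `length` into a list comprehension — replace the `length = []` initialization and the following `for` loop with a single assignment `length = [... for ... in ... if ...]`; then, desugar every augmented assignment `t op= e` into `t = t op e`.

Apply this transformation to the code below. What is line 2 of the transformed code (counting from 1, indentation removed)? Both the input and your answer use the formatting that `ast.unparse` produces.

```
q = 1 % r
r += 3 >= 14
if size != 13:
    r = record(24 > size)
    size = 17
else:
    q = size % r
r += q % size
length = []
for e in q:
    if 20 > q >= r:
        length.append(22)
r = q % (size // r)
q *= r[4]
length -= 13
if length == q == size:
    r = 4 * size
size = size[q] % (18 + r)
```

Transformed code:
q = 1 % r
r = r + (3 >= 14)
if size != 13:
    r = record(24 > size)
    size = 17
else:
    q = size % r
r = r + q % size
length = [22 for e in q if 20 > q >= r]
r = q % (size // r)
q = q * r[4]
length = length - 13
if length == q == size:
    r = 4 * size
size = size[q] % (18 + r)

r = r + (3 >= 14)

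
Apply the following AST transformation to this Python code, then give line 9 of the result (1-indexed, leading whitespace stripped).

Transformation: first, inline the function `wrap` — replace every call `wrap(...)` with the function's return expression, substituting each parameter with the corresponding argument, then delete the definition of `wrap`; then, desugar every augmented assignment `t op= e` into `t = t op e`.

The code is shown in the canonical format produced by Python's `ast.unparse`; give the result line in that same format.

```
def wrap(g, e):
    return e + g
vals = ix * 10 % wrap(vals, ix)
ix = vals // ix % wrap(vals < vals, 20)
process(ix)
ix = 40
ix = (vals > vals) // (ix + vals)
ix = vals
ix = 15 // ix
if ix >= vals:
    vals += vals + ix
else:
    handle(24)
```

vals = vals + (vals + ix)

Transformed code:
vals = ix * 10 % (ix + vals)
ix = vals // ix % (20 + (vals < vals))
process(ix)
ix = 40
ix = (vals > vals) // (ix + vals)
ix = vals
ix = 15 // ix
if ix >= vals:
    vals = vals + (vals + ix)
else:
    handle(24)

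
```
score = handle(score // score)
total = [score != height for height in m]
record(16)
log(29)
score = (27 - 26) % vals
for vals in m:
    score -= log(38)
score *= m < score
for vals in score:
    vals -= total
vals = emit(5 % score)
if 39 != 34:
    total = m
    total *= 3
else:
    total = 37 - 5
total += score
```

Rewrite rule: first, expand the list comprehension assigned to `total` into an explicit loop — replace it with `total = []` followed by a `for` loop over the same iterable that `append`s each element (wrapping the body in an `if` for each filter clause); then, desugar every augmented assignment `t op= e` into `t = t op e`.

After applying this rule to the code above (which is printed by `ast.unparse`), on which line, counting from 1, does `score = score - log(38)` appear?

9

Transformed code:
score = handle(score // score)
total = []
for height in m:
    total.append(score != height)
record(16)
log(29)
score = (27 - 26) % vals
for vals in m:
    score = score - log(38)
score = score * (m < score)
for vals in score:
    vals = vals - total
vals = emit(5 % score)
if 39 != 34:
    total = m
    total = total * 3
else:
    total = 37 - 5
total = total + score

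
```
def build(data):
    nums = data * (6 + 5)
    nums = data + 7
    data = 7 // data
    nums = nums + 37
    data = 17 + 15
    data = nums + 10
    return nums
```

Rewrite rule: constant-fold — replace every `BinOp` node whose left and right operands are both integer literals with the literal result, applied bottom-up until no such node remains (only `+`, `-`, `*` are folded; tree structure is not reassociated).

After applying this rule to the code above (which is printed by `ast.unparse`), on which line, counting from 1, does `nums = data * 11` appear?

Transformed code:
def build(data):
    nums = data * 11
    nums = data + 7
    data = 7 // data
    nums = nums + 37
    data = 32
    data = nums + 10
    return nums

2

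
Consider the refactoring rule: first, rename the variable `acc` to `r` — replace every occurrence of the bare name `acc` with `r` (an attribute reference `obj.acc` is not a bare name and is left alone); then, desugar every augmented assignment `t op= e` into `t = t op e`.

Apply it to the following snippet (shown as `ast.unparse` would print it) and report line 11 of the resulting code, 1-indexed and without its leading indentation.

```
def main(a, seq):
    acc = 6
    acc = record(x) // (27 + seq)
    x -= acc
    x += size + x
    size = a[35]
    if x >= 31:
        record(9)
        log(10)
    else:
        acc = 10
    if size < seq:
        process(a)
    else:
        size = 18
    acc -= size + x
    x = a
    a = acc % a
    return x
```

r = 10

Transformed code:
def main(a, seq):
    r = 6
    r = record(x) // (27 + seq)
    x = x - r
    x = x + (size + x)
    size = a[35]
    if x >= 31:
        record(9)
        log(10)
    else:
        r = 10
    if size < seq:
        process(a)
    else:
        size = 18
    r = r - (size + x)
    x = a
    a = r % a
    return x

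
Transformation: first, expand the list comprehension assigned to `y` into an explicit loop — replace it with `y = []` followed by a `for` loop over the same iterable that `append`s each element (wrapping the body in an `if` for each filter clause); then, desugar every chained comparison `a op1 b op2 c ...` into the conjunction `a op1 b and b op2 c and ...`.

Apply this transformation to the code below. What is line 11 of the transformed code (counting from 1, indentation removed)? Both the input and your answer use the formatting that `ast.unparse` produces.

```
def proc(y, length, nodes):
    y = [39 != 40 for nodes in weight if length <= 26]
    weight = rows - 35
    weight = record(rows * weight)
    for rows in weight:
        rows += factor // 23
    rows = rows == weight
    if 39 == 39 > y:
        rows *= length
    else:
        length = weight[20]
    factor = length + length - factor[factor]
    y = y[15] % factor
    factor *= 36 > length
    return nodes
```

if 39 == 39 and 39 > y:

Transformed code:
def proc(y, length, nodes):
    y = []
    for nodes in weight:
        if length <= 26:
            y.append(39 != 40)
    weight = rows - 35
    weight = record(rows * weight)
    for rows in weight:
        rows += factor // 23
    rows = rows == weight
    if 39 == 39 and 39 > y:
        rows *= length
    else:
        length = weight[20]
    factor = length + length - factor[factor]
    y = y[15] % factor
    factor *= 36 > length
    return nodes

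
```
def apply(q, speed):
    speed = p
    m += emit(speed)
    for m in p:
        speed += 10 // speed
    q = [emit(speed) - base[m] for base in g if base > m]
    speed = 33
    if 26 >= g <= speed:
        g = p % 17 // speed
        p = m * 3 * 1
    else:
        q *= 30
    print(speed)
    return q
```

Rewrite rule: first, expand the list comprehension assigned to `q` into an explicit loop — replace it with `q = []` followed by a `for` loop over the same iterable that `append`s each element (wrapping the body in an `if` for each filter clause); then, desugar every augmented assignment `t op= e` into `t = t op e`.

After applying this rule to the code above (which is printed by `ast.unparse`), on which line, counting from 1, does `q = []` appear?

Transformed code:
def apply(q, speed):
    speed = p
    m = m + emit(speed)
    for m in p:
        speed = speed + 10 // speed
    q = []
    for base in g:
        if base > m:
            q.append(emit(speed) - base[m])
    speed = 33
    if 26 >= g <= speed:
        g = p % 17 // speed
        p = m * 3 * 1
    else:
        q = q * 30
    print(speed)
    return q

6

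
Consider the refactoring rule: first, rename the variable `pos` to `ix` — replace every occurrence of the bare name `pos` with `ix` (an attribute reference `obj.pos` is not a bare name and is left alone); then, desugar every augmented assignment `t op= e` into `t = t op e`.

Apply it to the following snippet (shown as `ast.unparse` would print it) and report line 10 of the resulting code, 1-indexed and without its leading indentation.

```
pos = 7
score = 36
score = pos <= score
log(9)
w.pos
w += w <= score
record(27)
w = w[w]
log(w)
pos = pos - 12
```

ix = ix - 12

Transformed code:
ix = 7
score = 36
score = ix <= score
log(9)
w.pos
w = w + (w <= score)
record(27)
w = w[w]
log(w)
ix = ix - 12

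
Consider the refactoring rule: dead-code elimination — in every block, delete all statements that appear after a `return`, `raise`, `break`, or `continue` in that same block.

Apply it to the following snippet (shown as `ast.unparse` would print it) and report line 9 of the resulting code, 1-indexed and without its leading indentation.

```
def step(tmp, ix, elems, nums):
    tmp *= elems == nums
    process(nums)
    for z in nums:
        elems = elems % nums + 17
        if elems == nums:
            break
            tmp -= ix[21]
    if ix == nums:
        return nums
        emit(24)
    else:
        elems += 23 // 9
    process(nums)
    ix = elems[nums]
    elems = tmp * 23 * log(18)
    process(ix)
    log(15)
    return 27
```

return nums

Transformed code:
def step(tmp, ix, elems, nums):
    tmp *= elems == nums
    process(nums)
    for z in nums:
        elems = elems % nums + 17
        if elems == nums:
            break
    if ix == nums:
        return nums
    else:
        elems += 23 // 9
    process(nums)
    ix = elems[nums]
    elems = tmp * 23 * log(18)
    process(ix)
    log(15)
    return 27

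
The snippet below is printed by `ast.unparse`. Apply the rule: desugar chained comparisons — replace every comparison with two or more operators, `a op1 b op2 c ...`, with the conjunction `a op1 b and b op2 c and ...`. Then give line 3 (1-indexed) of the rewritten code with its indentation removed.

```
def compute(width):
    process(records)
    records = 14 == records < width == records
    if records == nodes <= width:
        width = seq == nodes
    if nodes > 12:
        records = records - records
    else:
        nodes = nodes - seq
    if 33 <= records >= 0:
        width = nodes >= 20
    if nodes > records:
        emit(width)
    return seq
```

Transformed code:
def compute(width):
    process(records)
    records = 14 == records and records < width and (width == records)
    if records == nodes and nodes <= width:
        width = seq == nodes
    if nodes > 12:
        records = records - records
    else:
        nodes = nodes - seq
    if 33 <= records and records >= 0:
        width = nodes >= 20
    if nodes > records:
        emit(width)
    return seq

records = 14 == records and records < width and (width == records)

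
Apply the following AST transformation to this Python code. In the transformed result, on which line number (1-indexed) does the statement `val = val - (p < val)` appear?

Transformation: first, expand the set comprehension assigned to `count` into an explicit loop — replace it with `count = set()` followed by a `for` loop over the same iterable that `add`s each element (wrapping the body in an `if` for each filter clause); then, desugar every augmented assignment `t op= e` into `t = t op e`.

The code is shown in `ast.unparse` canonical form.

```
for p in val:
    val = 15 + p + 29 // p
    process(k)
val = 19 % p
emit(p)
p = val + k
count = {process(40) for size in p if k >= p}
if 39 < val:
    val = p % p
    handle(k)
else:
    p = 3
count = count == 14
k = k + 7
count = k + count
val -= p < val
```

Transformed code:
for p in val:
    val = 15 + p + 29 // p
    process(k)
val = 19 % p
emit(p)
p = val + k
count = set()
for size in p:
    if k >= p:
        count.add(process(40))
if 39 < val:
    val = p % p
    handle(k)
else:
    p = 3
count = count == 14
k = k + 7
count = k + count
val = val - (p < val)

19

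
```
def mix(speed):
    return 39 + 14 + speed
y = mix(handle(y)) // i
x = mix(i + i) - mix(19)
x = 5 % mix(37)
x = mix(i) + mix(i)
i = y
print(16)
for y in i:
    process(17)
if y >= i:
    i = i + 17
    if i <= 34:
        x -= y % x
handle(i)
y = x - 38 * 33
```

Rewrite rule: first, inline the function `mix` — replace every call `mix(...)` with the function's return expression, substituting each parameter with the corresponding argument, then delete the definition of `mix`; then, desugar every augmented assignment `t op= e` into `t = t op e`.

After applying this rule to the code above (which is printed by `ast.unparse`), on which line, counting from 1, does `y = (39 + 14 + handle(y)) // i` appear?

Transformed code:
y = (39 + 14 + handle(y)) // i
x = 39 + 14 + (i + i) - (39 + 14 + 19)
x = 5 % (39 + 14 + 37)
x = 39 + 14 + i + (39 + 14 + i)
i = y
print(16)
for y in i:
    process(17)
if y >= i:
    i = i + 17
    if i <= 34:
        x = x - y % x
handle(i)
y = x - 38 * 33

1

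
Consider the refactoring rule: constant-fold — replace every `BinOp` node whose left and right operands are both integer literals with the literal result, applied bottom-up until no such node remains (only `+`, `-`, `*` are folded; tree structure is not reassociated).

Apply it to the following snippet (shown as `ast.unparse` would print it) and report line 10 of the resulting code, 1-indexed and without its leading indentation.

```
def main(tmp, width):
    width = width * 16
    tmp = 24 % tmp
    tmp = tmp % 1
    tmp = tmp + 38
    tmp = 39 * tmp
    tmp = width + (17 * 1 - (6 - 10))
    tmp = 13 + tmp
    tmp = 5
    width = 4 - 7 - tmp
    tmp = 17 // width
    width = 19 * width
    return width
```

Transformed code:
def main(tmp, width):
    width = width * 16
    tmp = 24 % tmp
    tmp = tmp % 1
    tmp = tmp + 38
    tmp = 39 * tmp
    tmp = width + 21
    tmp = 13 + tmp
    tmp = 5
    width = -3 - tmp
    tmp = 17 // width
    width = 19 * width
    return width

width = -3 - tmp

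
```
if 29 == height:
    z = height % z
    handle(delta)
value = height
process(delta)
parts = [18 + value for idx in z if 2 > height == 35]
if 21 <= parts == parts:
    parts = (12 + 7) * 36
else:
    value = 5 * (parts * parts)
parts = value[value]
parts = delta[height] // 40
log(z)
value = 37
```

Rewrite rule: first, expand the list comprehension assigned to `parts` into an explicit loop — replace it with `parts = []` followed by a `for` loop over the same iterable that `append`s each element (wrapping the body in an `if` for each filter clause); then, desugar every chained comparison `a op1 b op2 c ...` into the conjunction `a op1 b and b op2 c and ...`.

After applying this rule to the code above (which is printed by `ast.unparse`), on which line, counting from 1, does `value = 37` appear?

Transformed code:
if 29 == height:
    z = height % z
    handle(delta)
value = height
process(delta)
parts = []
for idx in z:
    if 2 > height and height == 35:
        parts.append(18 + value)
if 21 <= parts and parts == parts:
    parts = (12 + 7) * 36
else:
    value = 5 * (parts * parts)
parts = value[value]
parts = delta[height] // 40
log(z)
value = 37

17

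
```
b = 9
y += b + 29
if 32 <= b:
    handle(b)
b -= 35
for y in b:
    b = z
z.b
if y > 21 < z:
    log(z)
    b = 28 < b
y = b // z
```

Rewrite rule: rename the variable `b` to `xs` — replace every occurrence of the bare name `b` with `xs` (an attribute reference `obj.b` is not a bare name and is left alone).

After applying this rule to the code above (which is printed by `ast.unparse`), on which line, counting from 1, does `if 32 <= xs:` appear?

3

Transformed code:
xs = 9
y += xs + 29
if 32 <= xs:
    handle(xs)
xs -= 35
for y in xs:
    xs = z
z.b
if y > 21 < z:
    log(z)
    xs = 28 < xs
y = xs // z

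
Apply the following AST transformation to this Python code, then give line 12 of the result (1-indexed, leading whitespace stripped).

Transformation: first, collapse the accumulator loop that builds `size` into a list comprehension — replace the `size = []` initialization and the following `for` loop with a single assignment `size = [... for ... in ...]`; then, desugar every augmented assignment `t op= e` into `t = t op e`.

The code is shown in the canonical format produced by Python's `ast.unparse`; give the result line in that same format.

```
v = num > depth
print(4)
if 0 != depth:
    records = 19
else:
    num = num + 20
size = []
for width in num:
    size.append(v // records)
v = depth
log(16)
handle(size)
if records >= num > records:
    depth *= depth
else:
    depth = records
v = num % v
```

depth = depth * depth

Transformed code:
v = num > depth
print(4)
if 0 != depth:
    records = 19
else:
    num = num + 20
size = [v // records for width in num]
v = depth
log(16)
handle(size)
if records >= num > records:
    depth = depth * depth
else:
    depth = records
v = num % v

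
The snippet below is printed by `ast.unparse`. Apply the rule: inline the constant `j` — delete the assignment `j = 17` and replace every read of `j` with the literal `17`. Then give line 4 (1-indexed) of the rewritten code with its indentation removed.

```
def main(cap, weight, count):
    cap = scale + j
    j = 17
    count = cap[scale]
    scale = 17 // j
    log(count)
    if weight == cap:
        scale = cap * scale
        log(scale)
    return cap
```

scale = 17 // 17

Transformed code:
def main(cap, weight, count):
    cap = scale + 17
    count = cap[scale]
    scale = 17 // 17
    log(count)
    if weight == cap:
        scale = cap * scale
        log(scale)
    return cap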